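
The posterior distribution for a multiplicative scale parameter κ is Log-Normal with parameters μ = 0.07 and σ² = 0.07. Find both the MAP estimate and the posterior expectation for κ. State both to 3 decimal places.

Mode = exp(μ − σ²) = exp(0.00) = 1.000.
Mean = exp(μ + σ²/2) = exp(0.105) = 1.111.

MAP estimate = 1.000, posterior expectation = 1.111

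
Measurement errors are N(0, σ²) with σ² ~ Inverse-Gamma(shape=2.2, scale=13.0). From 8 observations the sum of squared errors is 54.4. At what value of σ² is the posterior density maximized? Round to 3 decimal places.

5.583

Posterior: Inverse-Gamma(shape = 2.2+8/2 = 6.2, scale = 13.0+54.4/2 = 40.2).
Mode = β/(α+1) = 40.2/7.2 = 5.583.
Mean = β/(α−1) = 40.2/5.2 = 7.731.
This is the posterior mode — the MAP estimate.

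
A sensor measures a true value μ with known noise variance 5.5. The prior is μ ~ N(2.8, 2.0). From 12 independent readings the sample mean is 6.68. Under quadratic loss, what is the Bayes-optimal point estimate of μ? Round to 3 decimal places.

5.957

Posterior for μ is Normal. Precision-weighted mean: (1/2.0·2.8 + 12/5.5·6.68) / (1/2.0 + 12/5.5) = 5.957.
A Normal posterior is symmetric, so mode = mean.
Quadratic loss ⇒ the optimal estimator is the posterior mean.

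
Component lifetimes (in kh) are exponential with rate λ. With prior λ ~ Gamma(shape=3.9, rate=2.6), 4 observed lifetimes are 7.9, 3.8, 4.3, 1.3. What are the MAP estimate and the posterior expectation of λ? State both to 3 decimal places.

MAP: 0.347. Posterior mean: 0.397.

Σ times = 17.3. Posterior: Gamma(shape = 3.9+4 = 7.9, rate = 2.6+17.3 = 19.9).
Mode = (α−1)/β = 6.9/19.9 = 0.347.
Mean = α/β = 7.9/19.9 = 0.397.
The posterior is right-skewed, so the mean exceeds the mode.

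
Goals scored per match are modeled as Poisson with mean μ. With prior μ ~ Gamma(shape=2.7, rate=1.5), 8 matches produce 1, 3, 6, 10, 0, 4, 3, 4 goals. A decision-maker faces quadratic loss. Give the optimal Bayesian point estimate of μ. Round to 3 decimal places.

3.547

Σ counts = 31. Posterior: Gamma(shape = 2.7+31 = 33.7, rate = 1.5+8 = 9.5).
Mode = (α−1)/β = 32.7/9.5 = 3.442.
Mean = α/β = 33.7/9.5 = 3.547.
Quadratic loss ⇒ the optimal estimator is the posterior mean.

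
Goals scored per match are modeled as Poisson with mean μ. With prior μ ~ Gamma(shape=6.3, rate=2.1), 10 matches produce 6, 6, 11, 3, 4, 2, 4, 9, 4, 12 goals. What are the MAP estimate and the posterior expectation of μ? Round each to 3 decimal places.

μ_MAP = 5.479, E[μ|data] = 5.562

Σ counts = 61. Posterior: Gamma(shape = 6.3+61 = 67.3, rate = 2.1+10 = 12.1).
Mode = (α−1)/β = 66.3/12.1 = 5.479.
Mean = α/β = 67.3/12.1 = 5.562.
Mean > mode: the posterior has a right tail.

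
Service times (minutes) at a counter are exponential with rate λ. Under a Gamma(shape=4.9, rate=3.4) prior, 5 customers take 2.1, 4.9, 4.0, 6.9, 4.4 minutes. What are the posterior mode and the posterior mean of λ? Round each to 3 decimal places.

MAP = 0.346; posterior mean = 0.385

Σ times = 22.3. Posterior: Gamma(shape = 4.9+5 = 9.9, rate = 3.4+22.3 = 25.7).
Mode = (α−1)/β = 8.9/25.7 = 0.346.
Mean = α/β = 9.9/25.7 = 0.385.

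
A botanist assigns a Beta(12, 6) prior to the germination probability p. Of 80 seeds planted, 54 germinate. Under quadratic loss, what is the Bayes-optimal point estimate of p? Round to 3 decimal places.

Posterior: Beta(12+54, 6+26) = Beta(66, 32).
Mode = (66−1)/(66+32−2) = 65/96 = 0.677.
Mean = 66/(66+32) = 66/98 = 0.673.
Quadratic loss ⇒ the optimal estimator is the posterior mean.

0.673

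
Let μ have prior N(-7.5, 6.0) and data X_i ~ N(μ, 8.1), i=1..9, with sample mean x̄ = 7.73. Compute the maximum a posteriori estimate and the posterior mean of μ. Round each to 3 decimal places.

MAP = 5.743; posterior mean = 5.743

Posterior for μ is Normal. Precision-weighted mean: (1/6.0·-7.5 + 9/8.1·7.73) / (1/6.0 + 9/8.1) = 5.743.
A Normal posterior is symmetric, so mode = mean.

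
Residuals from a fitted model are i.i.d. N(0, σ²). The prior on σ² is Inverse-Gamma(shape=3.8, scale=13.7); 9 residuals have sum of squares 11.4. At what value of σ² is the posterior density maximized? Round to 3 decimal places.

2.086

Posterior: Inverse-Gamma(shape = 3.8+9/2 = 8.3, scale = 13.7+11.4/2 = 19.4).
Mode = β/(α+1) = 19.4/9.3 = 2.086.
Mean = β/(α−1) = 19.4/7.3 = 2.658.
This is the posterior mode — the MAP estimate.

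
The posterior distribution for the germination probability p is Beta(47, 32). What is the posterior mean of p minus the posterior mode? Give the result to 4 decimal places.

Mode = (47−1)/(47+32−2) = 46/77 = 0.5974.
Mean = 47/(47+32) = 47/79 = 0.5949.
Difference = 0.5949 − 0.5974 = -0.0025.
The posterior is left-skewed, so the mode exceeds the mean.

-0.0025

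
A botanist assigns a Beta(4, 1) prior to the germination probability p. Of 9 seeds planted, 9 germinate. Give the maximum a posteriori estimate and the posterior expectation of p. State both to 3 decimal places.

Posterior: Beta(4+9, 1+0) = Beta(13, 1).
Since β = 1 ≤ 1 and α > 1, the Beta density is monotone increasing on [0,1]; the mode is at 1.
Mean = 13/(13+1) = 0.929.
The posterior is left-skewed, so the mode exceeds the mean.

MAP = 1.000; posterior mean = 0.929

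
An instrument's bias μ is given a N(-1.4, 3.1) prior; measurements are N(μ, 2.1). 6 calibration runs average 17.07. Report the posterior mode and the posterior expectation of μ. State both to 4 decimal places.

Posterior for μ is Normal. Precision-weighted mean: (1/3.1·-1.4 + 6/2.1·17.07) / (1/3.1 + 6/2.1) = 15.1962.
A Normal posterior is symmetric, so mode = mean.

μ_MAP = 15.1962, E[μ|data] = 15.1962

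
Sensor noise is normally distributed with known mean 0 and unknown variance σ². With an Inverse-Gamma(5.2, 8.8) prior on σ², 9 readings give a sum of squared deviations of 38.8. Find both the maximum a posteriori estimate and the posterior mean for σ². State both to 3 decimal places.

MAP = 2.636; posterior mean = 3.241

Posterior: Inverse-Gamma(shape = 5.2+9/2 = 9.7, scale = 8.8+38.8/2 = 28.2).
Mode = β/(α+1) = 28.2/10.7 = 2.636.
Mean = β/(α−1) = 28.2/8.7 = 3.241.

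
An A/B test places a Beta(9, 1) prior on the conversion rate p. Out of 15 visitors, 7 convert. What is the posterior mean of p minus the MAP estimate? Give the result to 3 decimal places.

-0.012

Posterior: Beta(9+7, 1+8) = Beta(16, 9).
Mode = (16−1)/(16+9−2) = 15/23 = 0.652.
Mean = 16/(16+9) = 16/25 = 0.640.
Difference = 0.640 − 0.652 = -0.012.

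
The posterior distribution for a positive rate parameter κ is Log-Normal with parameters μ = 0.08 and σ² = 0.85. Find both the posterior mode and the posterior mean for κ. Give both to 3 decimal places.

posterior mode = 0.463, posterior mean = 1.657

Mode = exp(μ − σ²) = exp(-0.77) = 0.463.
Mean = exp(μ + σ²/2) = exp(0.505) = 1.657.
The posterior is right-skewed, so the mean exceeds the mode.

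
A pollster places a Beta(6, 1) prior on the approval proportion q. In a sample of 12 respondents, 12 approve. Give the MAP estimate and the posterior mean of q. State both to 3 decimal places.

Posterior: Beta(6+12, 1+0) = Beta(18, 1).
Since β = 1 ≤ 1 and α > 1, the Beta density is monotone increasing on [0,1]; the mode is at 1.
Mean = 18/(18+1) = 0.947.

MAP = 1.000; posterior mean = 0.947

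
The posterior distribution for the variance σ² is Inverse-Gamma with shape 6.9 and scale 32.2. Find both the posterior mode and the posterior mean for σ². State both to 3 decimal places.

MAP = 4.076; posterior mean = 5.458

Mode = β/(α+1) = 32.2/7.9 = 4.076.
Mean = β/(α−1) = 32.2/5.9 = 5.458.
The mean is pulled above the mode by the posterior's right skew.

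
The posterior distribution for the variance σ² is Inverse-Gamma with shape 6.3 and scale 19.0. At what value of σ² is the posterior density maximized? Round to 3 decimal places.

Mode = β/(α+1) = 19.0/7.3 = 2.603.
Mean = β/(α−1) = 19.0/5.3 = 3.585.
This is the posterior mode — the MAP estimate.

2.603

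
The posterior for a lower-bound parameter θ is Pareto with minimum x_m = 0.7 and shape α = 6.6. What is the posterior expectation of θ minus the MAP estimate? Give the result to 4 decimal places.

The Pareto density is strictly decreasing on [x_m, ∞), so the mode is x_m = 0.7000.
Mean = α·x_m/(α−1) = 6.6·0.7/5.6 = 0.8250.
Difference = 0.8250 − 0.7000 = 0.1250.
The mean is pulled above the mode by the posterior's right skew.

0.1250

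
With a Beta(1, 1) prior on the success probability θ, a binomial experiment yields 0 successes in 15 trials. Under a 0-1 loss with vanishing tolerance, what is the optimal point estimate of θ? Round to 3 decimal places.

Posterior: Beta(1+0, 1+15) = Beta(1, 16).
Since α = 1 ≤ 1 and β > 1, the Beta density is monotone decreasing on [0,1]; the mode is at 0.
Mean = 1/(1+16) = 0.059.
This is the posterior mode — the MAP estimate.

0.000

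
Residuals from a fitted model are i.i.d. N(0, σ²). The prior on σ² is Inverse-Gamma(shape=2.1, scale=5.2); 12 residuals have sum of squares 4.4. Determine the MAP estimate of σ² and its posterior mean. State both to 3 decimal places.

MAP = 0.813; posterior mean = 1.042

Posterior: Inverse-Gamma(shape = 2.1+12/2 = 8.1, scale = 5.2+4.4/2 = 7.4).
Mode = β/(α+1) = 7.4/9.1 = 0.813.
Mean = β/(α−1) = 7.4/7.1 = 1.042.
The mean is pulled above the mode by the posterior's right skew.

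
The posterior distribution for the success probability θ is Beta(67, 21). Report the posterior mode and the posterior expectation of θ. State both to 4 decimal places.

MAP = 0.7674; posterior mean = 0.7614

Mode = (67−1)/(67+21−2) = 66/86 = 0.7674.
Mean = 67/(67+21) = 67/88 = 0.7614.
Left-skewed posterior ⇒ mean < mode.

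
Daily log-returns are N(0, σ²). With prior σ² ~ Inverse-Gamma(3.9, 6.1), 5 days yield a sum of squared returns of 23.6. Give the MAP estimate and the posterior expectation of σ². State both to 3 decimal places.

MAP = 2.419, posterior mean = 3.315

Posterior: Inverse-Gamma(shape = 3.9+5/2 = 6.4, scale = 6.1+23.6/2 = 17.9).
Mode = β/(α+1) = 17.9/7.4 = 2.419.
Mean = β/(α−1) = 17.9/5.4 = 3.315.
The mean is pulled above the mode by the posterior's right skew.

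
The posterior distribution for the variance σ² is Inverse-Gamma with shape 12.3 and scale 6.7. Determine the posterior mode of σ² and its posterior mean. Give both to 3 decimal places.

posterior mode = 0.504, posterior mean = 0.593

Mode = β/(α+1) = 6.7/13.3 = 0.504.
Mean = β/(α−1) = 6.7/11.3 = 0.593.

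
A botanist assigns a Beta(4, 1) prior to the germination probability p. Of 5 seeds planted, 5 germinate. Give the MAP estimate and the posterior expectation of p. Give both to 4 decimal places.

Posterior: Beta(4+5, 1+0) = Beta(9, 1).
Since β = 1 ≤ 1 and α > 1, the Beta density is monotone increasing on [0,1]; the mode is at 1.
Mean = 9/(9+1) = 0.9000.
The posterior is left-skewed, so the mode exceeds the mean.

MAP = 1.0000, posterior mean = 0.9000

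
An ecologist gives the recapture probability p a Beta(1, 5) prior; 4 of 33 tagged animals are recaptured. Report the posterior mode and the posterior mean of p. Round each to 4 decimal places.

Posterior: Beta(1+4, 5+29) = Beta(5, 34).
Mode = (5−1)/(5+34−2) = 4/37 = 0.1081.
Mean = 5/(5+34) = 5/39 = 0.1282.

posterior mode = 0.1081, posterior mean = 0.1282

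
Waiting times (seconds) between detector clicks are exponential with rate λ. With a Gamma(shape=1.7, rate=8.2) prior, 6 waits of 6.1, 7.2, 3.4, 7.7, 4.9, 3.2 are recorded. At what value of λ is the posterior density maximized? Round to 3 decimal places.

Σ times = 32.5. Posterior: Gamma(shape = 1.7+6 = 7.7, rate = 8.2+32.5 = 40.7).
Mode = (α−1)/β = 6.7/40.7 = 0.165.
Mean = α/β = 7.7/40.7 = 0.189.
This is the posterior mode — the MAP estimate.

0.165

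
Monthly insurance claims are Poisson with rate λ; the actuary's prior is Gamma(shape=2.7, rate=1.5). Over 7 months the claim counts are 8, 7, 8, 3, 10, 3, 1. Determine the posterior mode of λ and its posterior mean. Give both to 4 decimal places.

MAP = 4.9059, posterior mean = 5.0235

Σ counts = 40. Posterior: Gamma(shape = 2.7+40 = 42.7, rate = 1.5+7 = 8.5).
Mode = (α−1)/β = 41.7/8.5 = 4.9059.
Mean = α/β = 42.7/8.5 = 5.0235.
The mean is pulled above the mode by the posterior's right skew.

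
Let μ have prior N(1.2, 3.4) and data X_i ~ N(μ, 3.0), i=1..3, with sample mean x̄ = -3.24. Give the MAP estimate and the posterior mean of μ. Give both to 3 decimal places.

Posterior for μ is Normal. Precision-weighted mean: (1/3.4·1.2 + 3/3.0·-3.24) / (1/3.4 + 3/3.0) = -2.231.
A Normal posterior is symmetric, so mode = mean.

μ_MAP = -2.231, E[μ|data] = -2.231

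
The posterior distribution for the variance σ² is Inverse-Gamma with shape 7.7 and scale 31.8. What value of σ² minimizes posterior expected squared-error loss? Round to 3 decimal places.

Mode = β/(α+1) = 31.8/8.7 = 3.655.
Mean = β/(α−1) = 31.8/6.7 = 4.746.
Squared-error loss ⇒ the optimal estimator is the posterior mean.

4.746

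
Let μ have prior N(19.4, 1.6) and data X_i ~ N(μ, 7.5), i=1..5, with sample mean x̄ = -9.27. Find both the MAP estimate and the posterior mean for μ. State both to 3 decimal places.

Posterior for μ is Normal. Precision-weighted mean: (1/1.6·19.4 + 5/7.5·-9.27) / (1/1.6 + 5/7.5) = 4.603.
A Normal posterior is symmetric, so mode = mean.

μ_MAP = 4.603, E[μ|data] = 4.603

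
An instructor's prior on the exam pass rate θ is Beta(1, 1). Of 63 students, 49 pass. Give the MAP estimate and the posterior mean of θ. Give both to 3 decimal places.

MAP = 0.778, posterior mean = 0.769

Posterior: Beta(1+49, 1+14) = Beta(50, 15).
Mode = (50−1)/(50+15−2) = 49/63 = 0.778.
With a flat prior the MAP equals the MLE, 49/63.
Mean = 50/(50+15) = 50/65 = 0.769.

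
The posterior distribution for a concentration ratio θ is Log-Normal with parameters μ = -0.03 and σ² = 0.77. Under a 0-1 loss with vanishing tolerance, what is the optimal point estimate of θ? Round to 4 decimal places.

0.4493

Mode = exp(μ − σ²) = exp(-0.80) = 0.4493.
Mean = exp(μ + σ²/2) = exp(0.355) = 1.4262.
This is the posterior mode — the MAP estimate.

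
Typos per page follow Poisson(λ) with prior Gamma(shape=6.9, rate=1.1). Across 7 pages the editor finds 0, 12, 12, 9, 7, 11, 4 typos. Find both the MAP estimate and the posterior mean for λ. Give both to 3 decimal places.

MAP = 7.519, posterior mean = 7.642

Σ counts = 55. Posterior: Gamma(shape = 6.9+55 = 61.9, rate = 1.1+7 = 8.1).
Mode = (α−1)/β = 60.9/8.1 = 7.519.
Mean = α/β = 61.9/8.1 = 7.642.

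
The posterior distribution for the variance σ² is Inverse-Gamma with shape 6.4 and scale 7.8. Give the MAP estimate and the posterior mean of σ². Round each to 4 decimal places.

Mode = β/(α+1) = 7.8/7.4 = 1.0541.
Mean = β/(α−1) = 7.8/5.4 = 1.4444.

σ²_MAP = 1.0541, E[σ²|data] = 1.4444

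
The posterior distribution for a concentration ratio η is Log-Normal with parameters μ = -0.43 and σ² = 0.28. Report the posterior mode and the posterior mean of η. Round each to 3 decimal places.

MAP = 0.492, posterior mean = 0.748

Mode = exp(μ − σ²) = exp(-0.71) = 0.492.
Mean = exp(μ + σ²/2) = exp(-0.290) = 0.748.
The posterior is right-skewed, so the mean exceeds the mode.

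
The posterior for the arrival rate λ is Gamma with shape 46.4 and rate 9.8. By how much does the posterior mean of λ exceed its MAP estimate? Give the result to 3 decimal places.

0.102

Mode = (α−1)/β = 45.4/9.8 = 4.633.
Mean = α/β = 46.4/9.8 = 4.735.
Difference = 4.735 − 4.633 = 0.102.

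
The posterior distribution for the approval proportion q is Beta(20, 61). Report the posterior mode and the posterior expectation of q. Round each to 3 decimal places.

q_MAP = 0.241, E[q|data] = 0.247

Mode = (20−1)/(20+61−2) = 19/79 = 0.241.
Mean = 20/(20+61) = 20/81 = 0.247.
Mean > mode: the posterior has a right tail.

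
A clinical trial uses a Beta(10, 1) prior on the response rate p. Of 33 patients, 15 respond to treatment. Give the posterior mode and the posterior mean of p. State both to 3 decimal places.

MAP = 0.571; posterior mean = 0.568

Posterior: Beta(10+15, 1+18) = Beta(25, 19).
Mode = (25−1)/(25+19−2) = 24/42 = 0.571.
Mean = 25/(25+19) = 25/44 = 0.568.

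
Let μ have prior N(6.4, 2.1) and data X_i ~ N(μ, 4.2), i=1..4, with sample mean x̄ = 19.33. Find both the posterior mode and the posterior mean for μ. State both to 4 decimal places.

Posterior for μ is Normal. Precision-weighted mean: (1/2.1·6.4 + 4/4.2·19.33) / (1/2.1 + 4/4.2) = 15.0200.
A Normal posterior is symmetric, so mode = mean.

MAP: 15.0200. Posterior mean: 15.0200.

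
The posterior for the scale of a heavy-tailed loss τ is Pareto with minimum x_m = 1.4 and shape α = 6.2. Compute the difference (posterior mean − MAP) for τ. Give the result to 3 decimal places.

The Pareto density is strictly decreasing on [x_m, ∞), so the mode is x_m = 1.400.
Mean = α·x_m/(α−1) = 6.2·1.4/5.2 = 1.669.
Difference = 1.669 − 1.400 = 0.269.

0.269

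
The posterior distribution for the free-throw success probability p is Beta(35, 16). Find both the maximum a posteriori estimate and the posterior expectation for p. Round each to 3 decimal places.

Mode = (35−1)/(35+16−2) = 34/49 = 0.694.
Mean = 35/(35+16) = 35/51 = 0.686.
The mean is pulled below the mode by the posterior's left skew.

p_MAP = 0.694, E[p|data] = 0.686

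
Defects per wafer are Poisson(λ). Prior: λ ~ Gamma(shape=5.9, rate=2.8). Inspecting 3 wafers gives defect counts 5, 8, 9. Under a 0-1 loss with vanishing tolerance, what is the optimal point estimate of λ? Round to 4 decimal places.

Σ counts = 22. Posterior: Gamma(shape = 5.9+22 = 27.9, rate = 2.8+3 = 5.8).
Mode = (α−1)/β = 26.9/5.8 = 4.6379.
Mean = α/β = 27.9/5.8 = 4.8103.
This is the posterior mode — the MAP estimate.

4.6379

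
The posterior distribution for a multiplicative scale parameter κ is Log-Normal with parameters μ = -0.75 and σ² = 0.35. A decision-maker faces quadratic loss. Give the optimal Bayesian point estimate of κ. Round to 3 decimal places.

Mode = exp(μ − σ²) = exp(-1.10) = 0.333.
Mean = exp(μ + σ²/2) = exp(-0.575) = 0.563.
Quadratic loss ⇒ the optimal estimator is the posterior mean.

0.563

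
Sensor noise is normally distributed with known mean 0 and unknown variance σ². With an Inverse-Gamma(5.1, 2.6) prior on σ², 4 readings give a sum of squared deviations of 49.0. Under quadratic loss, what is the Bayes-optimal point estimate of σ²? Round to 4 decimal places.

Posterior: Inverse-Gamma(shape = 5.1+4/2 = 7.1, scale = 2.6+49.0/2 = 27.1).
Mode = β/(α+1) = 27.1/8.1 = 3.3457.
Mean = β/(α−1) = 27.1/6.1 = 4.4426.
Quadratic loss ⇒ the optimal estimator is the posterior mean.

4.4426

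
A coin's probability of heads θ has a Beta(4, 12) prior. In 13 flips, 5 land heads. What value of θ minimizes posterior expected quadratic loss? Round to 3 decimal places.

0.310

Posterior: Beta(4+5, 12+8) = Beta(9, 20).
Mode = (9−1)/(9+20−2) = 8/27 = 0.296.
Mean = 9/(9+20) = 9/29 = 0.310.
Quadratic loss ⇒ the optimal estimator is the posterior mean.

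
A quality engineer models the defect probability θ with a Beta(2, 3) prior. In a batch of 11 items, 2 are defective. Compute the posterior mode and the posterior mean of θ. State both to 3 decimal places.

MAP: 0.214. Posterior mean: 0.250.

Posterior: Beta(2+2, 3+9) = Beta(4, 12).
Mode = (4−1)/(4+12−2) = 3/14 = 0.214.
Mean = 4/(4+12) = 4/16 = 0.250.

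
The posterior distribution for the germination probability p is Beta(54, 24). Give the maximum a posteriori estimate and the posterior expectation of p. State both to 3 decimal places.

Mode = (54−1)/(54+24−2) = 53/76 = 0.697.
Mean = 54/(54+24) = 54/78 = 0.692.

maximum a posteriori estimate = 0.697, posterior expectation = 0.692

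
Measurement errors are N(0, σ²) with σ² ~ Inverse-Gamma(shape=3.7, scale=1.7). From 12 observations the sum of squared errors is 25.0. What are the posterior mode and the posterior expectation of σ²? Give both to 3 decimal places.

MAP: 1.327. Posterior mean: 1.632.

Posterior: Inverse-Gamma(shape = 3.7+12/2 = 9.7, scale = 1.7+25.0/2 = 14.2).
Mode = β/(α+1) = 14.2/10.7 = 1.327.
Mean = β/(α−1) = 14.2/8.7 = 1.632.
Mean > mode: the posterior has a right tail.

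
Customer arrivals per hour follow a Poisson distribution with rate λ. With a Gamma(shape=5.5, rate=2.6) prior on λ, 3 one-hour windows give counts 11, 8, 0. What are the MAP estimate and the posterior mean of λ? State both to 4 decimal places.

λ_MAP = 4.1964, E[λ|data] = 4.3750

Σ counts = 19. Posterior: Gamma(shape = 5.5+19 = 24.5, rate = 2.6+3 = 5.6).
Mode = (α−1)/β = 23.5/5.6 = 4.1964.
Mean = α/β = 24.5/5.6 = 4.3750.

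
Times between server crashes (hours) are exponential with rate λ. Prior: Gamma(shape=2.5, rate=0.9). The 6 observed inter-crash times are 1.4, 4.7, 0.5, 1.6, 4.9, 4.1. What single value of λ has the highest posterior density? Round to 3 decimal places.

0.414

Σ times = 17.2. Posterior: Gamma(shape = 2.5+6 = 8.5, rate = 0.9+17.2 = 18.1).
Mode = (α−1)/β = 7.5/18.1 = 0.414.
Mean = α/β = 8.5/18.1 = 0.470.
This is the posterior mode — the MAP estimate.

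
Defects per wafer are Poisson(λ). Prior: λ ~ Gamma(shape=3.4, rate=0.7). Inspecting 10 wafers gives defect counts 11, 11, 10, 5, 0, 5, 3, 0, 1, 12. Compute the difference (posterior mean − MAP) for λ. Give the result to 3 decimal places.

0.093

Σ counts = 58. Posterior: Gamma(shape = 3.4+58 = 61.4, rate = 0.7+10 = 10.7).
Mode = (α−1)/β = 60.4/10.7 = 5.645.
Mean = α/β = 61.4/10.7 = 5.738.
Difference = 5.738 − 5.645 = 0.093.
Right-skewed posterior ⇒ mode < mean.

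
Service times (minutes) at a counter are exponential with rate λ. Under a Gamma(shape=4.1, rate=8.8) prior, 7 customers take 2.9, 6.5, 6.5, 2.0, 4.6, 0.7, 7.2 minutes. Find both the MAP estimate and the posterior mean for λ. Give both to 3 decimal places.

MAP: 0.258. Posterior mean: 0.283.

Σ times = 30.4. Posterior: Gamma(shape = 4.1+7 = 11.1, rate = 8.8+30.4 = 39.2).
Mode = (α−1)/β = 10.1/39.2 = 0.258.
Mean = α/β = 11.1/39.2 = 0.283.
Mean > mode: the posterior has a right tail.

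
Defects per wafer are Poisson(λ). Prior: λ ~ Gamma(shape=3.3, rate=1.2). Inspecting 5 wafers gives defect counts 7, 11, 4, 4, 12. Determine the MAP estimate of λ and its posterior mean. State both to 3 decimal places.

Σ counts = 38. Posterior: Gamma(shape = 3.3+38 = 41.3, rate = 1.2+5 = 6.2).
Mode = (α−1)/β = 40.3/6.2 = 6.500.
Mean = α/β = 41.3/6.2 = 6.661.
The posterior is right-skewed, so the mean exceeds the mode.

MAP = 6.500; posterior mean = 6.661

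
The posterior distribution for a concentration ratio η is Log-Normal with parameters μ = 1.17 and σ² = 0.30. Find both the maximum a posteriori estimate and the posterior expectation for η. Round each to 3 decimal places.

η_MAP = 2.387, E[η|data] = 3.743

Mode = exp(μ − σ²) = exp(0.87) = 2.387.
Mean = exp(μ + σ²/2) = exp(1.320) = 3.743.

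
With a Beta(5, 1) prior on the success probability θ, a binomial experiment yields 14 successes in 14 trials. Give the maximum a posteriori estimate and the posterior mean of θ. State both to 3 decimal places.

MAP = 1.000; posterior mean = 0.950

Posterior: Beta(5+14, 1+0) = Beta(19, 1).
Since β = 1 ≤ 1 and α > 1, the Beta density is monotone increasing on [0,1]; the mode is at 1.
Mean = 19/(19+1) = 0.950.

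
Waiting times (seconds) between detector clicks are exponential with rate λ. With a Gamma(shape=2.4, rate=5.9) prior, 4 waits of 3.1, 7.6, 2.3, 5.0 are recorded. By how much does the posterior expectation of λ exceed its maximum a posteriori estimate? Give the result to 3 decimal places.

0.042

Σ times = 18.0. Posterior: Gamma(shape = 2.4+4 = 6.4, rate = 5.9+18.0 = 23.9).
Mode = (α−1)/β = 5.4/23.9 = 0.226.
Mean = α/β = 6.4/23.9 = 0.268.
Difference = 0.268 − 0.226 = 0.042.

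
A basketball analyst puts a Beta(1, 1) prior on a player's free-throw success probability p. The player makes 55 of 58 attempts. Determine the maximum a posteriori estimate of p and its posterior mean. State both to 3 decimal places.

p_MAP = 0.948, E[p|data] = 0.933

Posterior: Beta(1+55, 1+3) = Beta(56, 4).
Mode = (56−1)/(56+4−2) = 55/58 = 0.948.
With a flat prior the MAP equals the MLE, 55/58.
Mean = 56/(56+4) = 56/60 = 0.933.
The mean is pulled below the mode by the posterior's left skew.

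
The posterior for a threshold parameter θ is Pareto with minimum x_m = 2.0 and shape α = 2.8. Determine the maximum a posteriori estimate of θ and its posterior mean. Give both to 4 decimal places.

θ_MAP = 2.0000, E[θ|data] = 3.1111

The Pareto density is strictly decreasing on [x_m, ∞), so the mode is x_m = 2.0000.
Mean = α·x_m/(α−1) = 2.8·2.0/1.8 = 3.1111.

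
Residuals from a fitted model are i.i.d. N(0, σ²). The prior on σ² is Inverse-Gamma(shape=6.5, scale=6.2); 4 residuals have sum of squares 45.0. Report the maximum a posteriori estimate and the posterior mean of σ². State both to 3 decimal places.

Posterior: Inverse-Gamma(shape = 6.5+4/2 = 8.5, scale = 6.2+45.0/2 = 28.7).
Mode = β/(α+1) = 28.7/9.5 = 3.021.
Mean = β/(α−1) = 28.7/7.5 = 3.827.
Right-skewed posterior ⇒ mode < mean.

MAP = 3.021, posterior mean = 3.827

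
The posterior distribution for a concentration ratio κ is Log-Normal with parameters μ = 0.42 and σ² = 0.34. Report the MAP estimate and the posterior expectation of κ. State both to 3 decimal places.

Mode = exp(μ − σ²) = exp(0.08) = 1.083.
Mean = exp(μ + σ²/2) = exp(0.590) = 1.804.
Right-skewed posterior ⇒ mode < mean.

MAP: 1.083. Posterior mean: 1.804.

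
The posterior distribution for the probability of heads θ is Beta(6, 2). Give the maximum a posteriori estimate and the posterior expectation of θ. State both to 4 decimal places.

MAP = 0.8333; posterior mean = 0.7500

Mode = (6−1)/(6+2−2) = 5/6 = 0.8333.
Mean = 6/(6+2) = 6/8 = 0.7500.
Left-skewed posterior ⇒ mean < mode.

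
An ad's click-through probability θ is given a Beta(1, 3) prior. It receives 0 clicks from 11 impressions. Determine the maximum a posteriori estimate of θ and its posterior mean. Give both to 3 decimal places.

MAP = 0.000, posterior mean = 0.067

Posterior: Beta(1+0, 3+11) = Beta(1, 14).
Since α = 1 ≤ 1 and β > 1, the Beta density is monotone decreasing on [0,1]; the mode is at 0.
Mean = 1/(1+14) = 0.067.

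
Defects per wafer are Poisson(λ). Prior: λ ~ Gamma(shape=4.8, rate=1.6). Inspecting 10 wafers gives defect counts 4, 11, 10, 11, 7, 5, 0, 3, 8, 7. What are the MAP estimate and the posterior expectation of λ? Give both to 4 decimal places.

MAP = 6.0172; posterior mean = 6.1034

Σ counts = 66. Posterior: Gamma(shape = 4.8+66 = 70.8, rate = 1.6+10 = 11.6).
Mode = (α−1)/β = 69.8/11.6 = 6.0172.
Mean = α/β = 70.8/11.6 = 6.1034.
The posterior is right-skewed, so the mean exceeds the mode.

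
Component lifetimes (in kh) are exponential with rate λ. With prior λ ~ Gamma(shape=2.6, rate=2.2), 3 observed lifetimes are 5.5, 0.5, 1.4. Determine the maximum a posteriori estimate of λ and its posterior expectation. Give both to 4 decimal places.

λ_MAP = 0.4792, E[λ|data] = 0.5833

Σ times = 7.4. Posterior: Gamma(shape = 2.6+3 = 5.6, rate = 2.2+7.4 = 9.6).
Mode = (α−1)/β = 4.6/9.6 = 0.4792.
Mean = α/β = 5.6/9.6 = 0.5833.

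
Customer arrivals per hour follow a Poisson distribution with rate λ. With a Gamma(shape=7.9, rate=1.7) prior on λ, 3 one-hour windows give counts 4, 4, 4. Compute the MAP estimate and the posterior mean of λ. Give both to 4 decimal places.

Σ counts = 12. Posterior: Gamma(shape = 7.9+12 = 19.9, rate = 1.7+3 = 4.7).
Mode = (α−1)/β = 18.9/4.7 = 4.0213.
Mean = α/β = 19.9/4.7 = 4.2340.
Right-skewed posterior ⇒ mode < mean.

MAP estimate = 4.0213, posterior mean = 4.2340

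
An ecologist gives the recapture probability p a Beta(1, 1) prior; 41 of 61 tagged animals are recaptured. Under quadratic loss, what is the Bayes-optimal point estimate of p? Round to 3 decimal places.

0.667

Posterior: Beta(1+41, 1+20) = Beta(42, 21).
Mode = (42−1)/(42+21−2) = 41/61 = 0.672.
With a flat prior the MAP equals the MLE, 41/61.
Mean = 42/(42+21) = 42/63 = 0.667.
Quadratic loss ⇒ the optimal estimator is the posterior mean.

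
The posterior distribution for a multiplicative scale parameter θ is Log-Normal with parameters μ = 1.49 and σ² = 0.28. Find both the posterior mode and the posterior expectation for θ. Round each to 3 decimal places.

Mode = exp(μ − σ²) = exp(1.21) = 3.353.
Mean = exp(μ + σ²/2) = exp(1.630) = 5.104.
The mean is pulled above the mode by the posterior's right skew.

MAP: 3.353. Posterior mean: 5.104.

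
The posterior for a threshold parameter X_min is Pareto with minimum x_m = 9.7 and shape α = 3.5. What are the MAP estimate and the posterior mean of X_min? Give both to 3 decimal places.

The Pareto density is strictly decreasing on [x_m, ∞), so the mode is x_m = 9.700.
Mean = α·x_m/(α−1) = 3.5·9.7/2.5 = 13.580.

MAP = 9.700; posterior mean = 13.580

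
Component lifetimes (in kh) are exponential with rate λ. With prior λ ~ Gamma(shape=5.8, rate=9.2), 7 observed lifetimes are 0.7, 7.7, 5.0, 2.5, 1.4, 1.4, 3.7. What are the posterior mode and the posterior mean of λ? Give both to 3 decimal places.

Σ times = 22.4. Posterior: Gamma(shape = 5.8+7 = 12.8, rate = 9.2+22.4 = 31.6).
Mode = (α−1)/β = 11.8/31.6 = 0.373.
Mean = α/β = 12.8/31.6 = 0.405.

posterior mode = 0.373, posterior mean = 0.405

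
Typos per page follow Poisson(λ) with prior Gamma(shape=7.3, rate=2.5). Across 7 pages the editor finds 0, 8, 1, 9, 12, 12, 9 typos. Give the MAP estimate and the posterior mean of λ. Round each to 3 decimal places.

Σ counts = 51. Posterior: Gamma(shape = 7.3+51 = 58.3, rate = 2.5+7 = 9.5).
Mode = (α−1)/β = 57.3/9.5 = 6.032.
Mean = α/β = 58.3/9.5 = 6.137.

MAP = 6.032, posterior mean = 6.137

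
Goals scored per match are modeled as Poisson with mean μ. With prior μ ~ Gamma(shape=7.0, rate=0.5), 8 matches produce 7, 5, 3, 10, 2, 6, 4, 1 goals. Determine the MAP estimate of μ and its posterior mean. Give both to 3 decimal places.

Σ counts = 38. Posterior: Gamma(shape = 7.0+38 = 45.0, rate = 0.5+8 = 8.5).
Mode = (α−1)/β = 44.0/8.5 = 5.176.
Mean = α/β = 45.0/8.5 = 5.294.

MAP = 5.176; posterior mean = 5.294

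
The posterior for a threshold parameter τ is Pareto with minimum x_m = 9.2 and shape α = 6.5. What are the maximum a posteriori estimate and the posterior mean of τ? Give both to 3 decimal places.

MAP = 9.200; posterior mean = 10.873

The Pareto density is strictly decreasing on [x_m, ∞), so the mode is x_m = 9.200.
Mean = α·x_m/(α−1) = 6.5·9.2/5.5 = 10.873.
The posterior is right-skewed, so the mean exceeds the mode.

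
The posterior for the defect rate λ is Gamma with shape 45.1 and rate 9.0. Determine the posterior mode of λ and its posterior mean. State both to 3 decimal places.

posterior mode = 4.900, posterior mean = 5.011

Mode = (α−1)/β = 44.1/9.0 = 4.900.
Mean = α/β = 45.1/9.0 = 5.011.
Right-skewed posterior ⇒ mode < mean.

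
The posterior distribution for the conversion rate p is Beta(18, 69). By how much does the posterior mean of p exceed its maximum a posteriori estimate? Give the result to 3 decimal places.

0.007

Mode = (18−1)/(18+69−2) = 17/85 = 0.200.
Mean = 18/(18+69) = 18/87 = 0.207.
Difference = 0.207 − 0.200 = 0.007.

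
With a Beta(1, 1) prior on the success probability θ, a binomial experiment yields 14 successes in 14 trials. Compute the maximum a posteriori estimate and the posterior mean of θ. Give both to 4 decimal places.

MAP = 1.0000, posterior mean = 0.9375

Posterior: Beta(1+14, 1+0) = Beta(15, 1).
Since β = 1 ≤ 1 and α > 1, the Beta density is monotone increasing on [0,1]; the mode is at 1.
Mean = 15/(15+1) = 0.9375.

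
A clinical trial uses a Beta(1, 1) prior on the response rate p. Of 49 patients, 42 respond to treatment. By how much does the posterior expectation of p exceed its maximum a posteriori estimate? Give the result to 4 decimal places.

-0.0140

Posterior: Beta(1+42, 1+7) = Beta(43, 8).
Mode = (43−1)/(43+8−2) = 42/49 = 0.8571.
With a flat prior the MAP equals the MLE, 42/49.
Mean = 43/(43+8) = 43/51 = 0.8431.
Difference = 0.8431 − 0.8571 = -0.0140.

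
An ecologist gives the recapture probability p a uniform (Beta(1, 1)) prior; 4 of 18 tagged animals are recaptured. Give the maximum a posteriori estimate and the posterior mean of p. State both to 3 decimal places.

Posterior: Beta(1+4, 1+14) = Beta(5, 15).
Mode = (5−1)/(5+15−2) = 4/18 = 0.222.
With a flat prior the MAP equals the MLE, 4/18.
Mean = 5/(5+15) = 5/20 = 0.250.
The mean is pulled above the mode by the posterior's right skew.

MAP = 0.222; posterior mean = 0.250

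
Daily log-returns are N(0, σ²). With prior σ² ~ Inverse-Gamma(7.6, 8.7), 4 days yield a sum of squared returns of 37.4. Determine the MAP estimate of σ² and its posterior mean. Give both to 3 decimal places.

Posterior: Inverse-Gamma(shape = 7.6+4/2 = 9.6, scale = 8.7+37.4/2 = 27.4).
Mode = β/(α+1) = 27.4/10.6 = 2.585.
Mean = β/(α−1) = 27.4/8.6 = 3.186.

MAP estimate = 2.585, posterior mean = 3.186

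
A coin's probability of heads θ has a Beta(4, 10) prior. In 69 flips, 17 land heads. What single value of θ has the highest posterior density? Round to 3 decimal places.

0.247

Posterior: Beta(4+17, 10+52) = Beta(21, 62).
Mode = (21−1)/(21+62−2) = 20/81 = 0.247.
Mean = 21/(21+62) = 21/83 = 0.253.
This is the posterior mode — the MAP estimate.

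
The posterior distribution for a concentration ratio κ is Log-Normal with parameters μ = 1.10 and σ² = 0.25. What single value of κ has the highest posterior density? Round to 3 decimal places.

2.340

Mode = exp(μ − σ²) = exp(0.85) = 2.340.
Mean = exp(μ + σ²/2) = exp(1.225) = 3.404.
This is the posterior mode — the MAP estimate.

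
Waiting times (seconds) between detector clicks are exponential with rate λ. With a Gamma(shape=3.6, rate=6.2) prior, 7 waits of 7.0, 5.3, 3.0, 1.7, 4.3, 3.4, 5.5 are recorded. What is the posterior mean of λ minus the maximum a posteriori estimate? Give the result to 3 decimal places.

0.027

Σ times = 30.2. Posterior: Gamma(shape = 3.6+7 = 10.6, rate = 6.2+30.2 = 36.4).
Mode = (α−1)/β = 9.6/36.4 = 0.264.
Mean = α/β = 10.6/36.4 = 0.291.
Difference = 0.291 − 0.264 = 0.027.
Right-skewed posterior ⇒ mode < mean.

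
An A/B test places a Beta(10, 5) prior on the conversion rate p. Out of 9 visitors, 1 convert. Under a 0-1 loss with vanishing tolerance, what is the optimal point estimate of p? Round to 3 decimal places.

Posterior: Beta(10+1, 5+8) = Beta(11, 13).
Mode = (11−1)/(11+13−2) = 10/22 = 0.455.
Mean = 11/(11+13) = 11/24 = 0.458.
This is the posterior mode — the MAP estimate.

0.455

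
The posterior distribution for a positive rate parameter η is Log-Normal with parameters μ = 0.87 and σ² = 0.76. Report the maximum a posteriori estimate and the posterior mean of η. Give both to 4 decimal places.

Mode = exp(μ − σ²) = exp(0.11) = 1.1163.
Mean = exp(μ + σ²/2) = exp(1.250) = 3.4903.

η_MAP = 1.1163, E[η|data] = 3.4903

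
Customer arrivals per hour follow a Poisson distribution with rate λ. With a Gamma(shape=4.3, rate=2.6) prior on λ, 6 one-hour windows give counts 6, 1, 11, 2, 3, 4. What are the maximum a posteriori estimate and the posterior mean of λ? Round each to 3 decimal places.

MAP = 3.523; posterior mean = 3.640

Σ counts = 27. Posterior: Gamma(shape = 4.3+27 = 31.3, rate = 2.6+6 = 8.6).
Mode = (α−1)/β = 30.3/8.6 = 3.523.
Mean = α/β = 31.3/8.6 = 3.640.
Right-skewed posterior ⇒ mode < mean.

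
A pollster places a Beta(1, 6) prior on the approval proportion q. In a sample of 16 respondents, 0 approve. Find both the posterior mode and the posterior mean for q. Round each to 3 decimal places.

posterior mode = 0.000, posterior mean = 0.043

Posterior: Beta(1+0, 6+16) = Beta(1, 22).
Since α = 1 ≤ 1 and β > 1, the Beta density is monotone decreasing on [0,1]; the mode is at 0.
Mean = 1/(1+22) = 0.043.
Right-skewed posterior ⇒ mode < mean.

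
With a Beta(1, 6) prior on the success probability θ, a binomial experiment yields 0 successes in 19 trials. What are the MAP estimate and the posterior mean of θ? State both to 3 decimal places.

MAP = 0.000; posterior mean = 0.038

Posterior: Beta(1+0, 6+19) = Beta(1, 25).
Since α = 1 ≤ 1 and β > 1, the Beta density is monotone decreasing on [0,1]; the mode is at 0.
Mean = 1/(1+25) = 0.038.
The posterior is right-skewed, so the mean exceeds the mode.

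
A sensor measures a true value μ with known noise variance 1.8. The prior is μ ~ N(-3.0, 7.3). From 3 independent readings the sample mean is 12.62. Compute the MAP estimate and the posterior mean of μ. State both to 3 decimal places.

MAP = 11.434; posterior mean = 11.434

Posterior for μ is Normal. Precision-weighted mean: (1/7.3·-3.0 + 3/1.8·12.62) / (1/7.3 + 3/1.8) = 11.434.
A Normal posterior is symmetric, so mode = mean.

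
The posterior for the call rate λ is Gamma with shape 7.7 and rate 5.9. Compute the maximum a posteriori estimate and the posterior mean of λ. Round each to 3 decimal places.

MAP = 1.136; posterior mean = 1.305

Mode = (α−1)/β = 6.7/5.9 = 1.136.
Mean = α/β = 7.7/5.9 = 1.305.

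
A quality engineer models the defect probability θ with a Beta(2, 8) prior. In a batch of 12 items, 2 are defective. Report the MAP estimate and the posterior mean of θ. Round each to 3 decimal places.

MAP: 0.150. Posterior mean: 0.182.

Posterior: Beta(2+2, 8+10) = Beta(4, 18).
Mode = (4−1)/(4+18−2) = 3/20 = 0.150.
Mean = 4/(4+18) = 4/22 = 0.182.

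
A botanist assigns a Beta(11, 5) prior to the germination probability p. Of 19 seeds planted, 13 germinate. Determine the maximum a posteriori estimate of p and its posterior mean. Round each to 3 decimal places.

maximum a posteriori estimate = 0.697, posterior mean = 0.686

Posterior: Beta(11+13, 5+6) = Beta(24, 11).
Mode = (24−1)/(24+11−2) = 23/33 = 0.697.
Mean = 24/(24+11) = 24/35 = 0.686.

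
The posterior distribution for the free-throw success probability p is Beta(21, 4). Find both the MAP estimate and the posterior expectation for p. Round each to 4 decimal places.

p_MAP = 0.8696, E[p|data] = 0.8400

Mode = (21−1)/(21+4−2) = 20/23 = 0.8696.
Mean = 21/(21+4) = 21/25 = 0.8400.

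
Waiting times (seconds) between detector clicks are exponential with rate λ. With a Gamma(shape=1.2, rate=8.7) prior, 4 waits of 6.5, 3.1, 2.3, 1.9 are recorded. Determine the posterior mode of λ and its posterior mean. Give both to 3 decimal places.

MAP = 0.187; posterior mean = 0.231

Σ times = 13.8. Posterior: Gamma(shape = 1.2+4 = 5.2, rate = 8.7+13.8 = 22.5).
Mode = (α−1)/β = 4.2/22.5 = 0.187.
Mean = α/β = 5.2/22.5 = 0.231.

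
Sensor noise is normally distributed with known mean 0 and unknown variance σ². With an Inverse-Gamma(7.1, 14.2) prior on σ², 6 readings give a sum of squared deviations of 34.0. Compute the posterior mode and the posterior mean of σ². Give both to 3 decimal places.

σ²_MAP = 2.811, E[σ²|data] = 3.429

Posterior: Inverse-Gamma(shape = 7.1+6/2 = 10.1, scale = 14.2+34.0/2 = 31.2).
Mode = β/(α+1) = 31.2/11.1 = 2.811.
Mean = β/(α−1) = 31.2/9.1 = 3.429.
The posterior is right-skewed, so the mean exceeds the mode.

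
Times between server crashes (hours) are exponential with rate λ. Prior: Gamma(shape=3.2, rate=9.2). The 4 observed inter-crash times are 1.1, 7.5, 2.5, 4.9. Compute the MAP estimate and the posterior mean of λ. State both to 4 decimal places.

MAP estimate = 0.2460, posterior mean = 0.2857

Σ times = 16.0. Posterior: Gamma(shape = 3.2+4 = 7.2, rate = 9.2+16.0 = 25.2).
Mode = (α−1)/β = 6.2/25.2 = 0.2460.
Mean = α/β = 7.2/25.2 = 0.2857.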